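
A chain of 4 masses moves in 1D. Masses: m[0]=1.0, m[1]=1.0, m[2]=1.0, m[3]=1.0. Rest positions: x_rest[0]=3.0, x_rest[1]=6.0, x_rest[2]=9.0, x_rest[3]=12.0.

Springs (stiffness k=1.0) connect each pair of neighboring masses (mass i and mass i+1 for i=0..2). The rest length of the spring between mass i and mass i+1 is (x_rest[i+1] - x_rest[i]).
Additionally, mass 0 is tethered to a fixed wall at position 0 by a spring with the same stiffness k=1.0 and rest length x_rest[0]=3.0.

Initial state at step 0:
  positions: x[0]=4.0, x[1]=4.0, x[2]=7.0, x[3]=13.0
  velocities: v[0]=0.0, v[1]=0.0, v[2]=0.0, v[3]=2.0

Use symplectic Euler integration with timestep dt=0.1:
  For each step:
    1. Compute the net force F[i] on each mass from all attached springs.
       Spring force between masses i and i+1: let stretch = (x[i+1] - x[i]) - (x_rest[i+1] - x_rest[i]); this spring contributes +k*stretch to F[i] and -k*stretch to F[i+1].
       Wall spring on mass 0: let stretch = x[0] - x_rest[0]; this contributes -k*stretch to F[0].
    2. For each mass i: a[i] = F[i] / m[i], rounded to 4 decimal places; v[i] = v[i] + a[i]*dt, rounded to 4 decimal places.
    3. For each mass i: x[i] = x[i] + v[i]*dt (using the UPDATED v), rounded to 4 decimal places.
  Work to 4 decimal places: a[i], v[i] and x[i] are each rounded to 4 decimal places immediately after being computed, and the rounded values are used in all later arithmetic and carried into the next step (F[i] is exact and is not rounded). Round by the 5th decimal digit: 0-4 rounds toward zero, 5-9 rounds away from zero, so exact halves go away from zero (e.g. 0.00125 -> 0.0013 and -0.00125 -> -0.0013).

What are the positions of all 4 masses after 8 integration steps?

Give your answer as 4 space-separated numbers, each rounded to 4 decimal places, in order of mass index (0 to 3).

Step 0: x=[4.0000 4.0000 7.0000 13.0000] v=[0.0000 0.0000 0.0000 2.0000]
Step 1: x=[3.9600 4.0300 7.0300 13.1700] v=[-0.4000 0.3000 0.3000 1.7000]
Step 2: x=[3.8811 4.0893 7.0914 13.3086] v=[-0.7890 0.5930 0.6140 1.3860]
Step 3: x=[3.7655 4.1765 7.1850 13.4150] v=[-1.1563 0.8724 0.9355 1.0643]
Step 4: x=[3.6163 4.2897 7.3108 13.4891] v=[-1.4918 1.1322 1.2577 0.7413]
Step 5: x=[3.4377 4.4264 7.4681 13.5315] v=[-1.7861 1.3670 1.5734 0.4235]
Step 6: x=[3.2346 4.5836 7.6557 13.5432] v=[-2.0310 1.5723 1.8756 0.1172]
Step 7: x=[3.0126 4.7581 7.8714 13.5260] v=[-2.2196 1.7446 2.1571 -0.1716]
Step 8: x=[2.7780 4.9462 8.1125 13.4823] v=[-2.3463 1.8814 2.4112 -0.4371]

Answer: 2.7780 4.9462 8.1125 13.4823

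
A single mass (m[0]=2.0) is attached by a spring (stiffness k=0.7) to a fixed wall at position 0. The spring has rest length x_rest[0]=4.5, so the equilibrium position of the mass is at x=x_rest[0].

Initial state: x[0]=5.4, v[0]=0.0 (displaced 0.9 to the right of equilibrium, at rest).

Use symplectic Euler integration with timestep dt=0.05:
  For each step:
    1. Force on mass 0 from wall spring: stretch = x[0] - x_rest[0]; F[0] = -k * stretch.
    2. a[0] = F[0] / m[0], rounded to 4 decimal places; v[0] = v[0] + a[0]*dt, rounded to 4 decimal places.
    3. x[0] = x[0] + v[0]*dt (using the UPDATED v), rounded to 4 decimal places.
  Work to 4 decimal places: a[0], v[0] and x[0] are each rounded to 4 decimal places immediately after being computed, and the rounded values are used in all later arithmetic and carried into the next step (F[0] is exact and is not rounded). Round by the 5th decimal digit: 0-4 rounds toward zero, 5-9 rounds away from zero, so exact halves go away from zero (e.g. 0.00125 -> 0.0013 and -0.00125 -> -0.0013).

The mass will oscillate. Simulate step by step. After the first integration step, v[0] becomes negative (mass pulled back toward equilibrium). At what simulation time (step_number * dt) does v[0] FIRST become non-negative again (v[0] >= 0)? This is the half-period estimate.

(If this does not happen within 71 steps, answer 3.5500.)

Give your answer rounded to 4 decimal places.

Step 0: x=[5.4000] v=[0.0000]
Step 1: x=[5.3992] v=[-0.0158]
Step 2: x=[5.3976] v=[-0.0315]
Step 3: x=[5.3952] v=[-0.0472]
Step 4: x=[5.3921] v=[-0.0629]
Step 5: x=[5.3882] v=[-0.0785]
Step 6: x=[5.3835] v=[-0.0940]
Step 7: x=[5.3780] v=[-0.1095]
Step 8: x=[5.3718] v=[-0.1249]
Step 9: x=[5.3648] v=[-0.1402]
Step 10: x=[5.3570] v=[-0.1553]
Step 11: x=[5.3485] v=[-0.1703]
Step 12: x=[5.3392] v=[-0.1852]
Step 13: x=[5.3292] v=[-0.1999]
Step 14: x=[5.3185] v=[-0.2144]
Step 15: x=[5.3071] v=[-0.2287]
Step 16: x=[5.2950] v=[-0.2428]
Step 17: x=[5.2822] v=[-0.2567]
Step 18: x=[5.2687] v=[-0.2704]
Step 19: x=[5.2545] v=[-0.2839]
Step 20: x=[5.2396] v=[-0.2971]
Step 21: x=[5.2241] v=[-0.3100]
Step 22: x=[5.2080] v=[-0.3227]
Step 23: x=[5.1912] v=[-0.3351]
Step 24: x=[5.1738] v=[-0.3472]
Step 25: x=[5.1559] v=[-0.3590]
Step 26: x=[5.1374] v=[-0.3705]
Step 27: x=[5.1183] v=[-0.3817]
Step 28: x=[5.0987] v=[-0.3925]
Step 29: x=[5.0786] v=[-0.4030]
Step 30: x=[5.0579] v=[-0.4131]
Step 31: x=[5.0368] v=[-0.4229]
Step 32: x=[5.0152] v=[-0.4323]
Step 33: x=[4.9931] v=[-0.4413]
Step 34: x=[4.9706] v=[-0.4499]
Step 35: x=[4.9477] v=[-0.4581]
Step 36: x=[4.9244] v=[-0.4659]
Step 37: x=[4.9007] v=[-0.4733]
Step 38: x=[4.8767] v=[-0.4803]
Step 39: x=[4.8524] v=[-0.4869]
Step 40: x=[4.8277] v=[-0.4931]
Step 41: x=[4.8028] v=[-0.4988]
Step 42: x=[4.7776] v=[-0.5041]
Step 43: x=[4.7522] v=[-0.5090]
Step 44: x=[4.7265] v=[-0.5134]
Step 45: x=[4.7006] v=[-0.5174]
Step 46: x=[4.6746] v=[-0.5209]
Step 47: x=[4.6484] v=[-0.5240]
Step 48: x=[4.6221] v=[-0.5266]
Step 49: x=[4.5957] v=[-0.5287]
Step 50: x=[4.5692] v=[-0.5304]
Step 51: x=[4.5426] v=[-0.5316]
Step 52: x=[4.5160] v=[-0.5323]
Step 53: x=[4.4894] v=[-0.5326]
Step 54: x=[4.4628] v=[-0.5324]
Step 55: x=[4.4362] v=[-0.5318]
Step 56: x=[4.4097] v=[-0.5307]
Step 57: x=[4.3832] v=[-0.5291]
Step 58: x=[4.3568] v=[-0.5271]
Step 59: x=[4.3306] v=[-0.5246]
Step 60: x=[4.3045] v=[-0.5216]
Step 61: x=[4.2786] v=[-0.5182]
Step 62: x=[4.2529] v=[-0.5143]
Step 63: x=[4.2274] v=[-0.5100]
Step 64: x=[4.2021] v=[-0.5052]
Step 65: x=[4.1771] v=[-0.5000]
Step 66: x=[4.1524] v=[-0.4944]
Step 67: x=[4.1280] v=[-0.4883]
Step 68: x=[4.1039] v=[-0.4818]
Step 69: x=[4.0802] v=[-0.4749]
Step 70: x=[4.0568] v=[-0.4676]
Step 71: x=[4.0338] v=[-0.4598]
v[0] did not become non-negative within 71 steps; using fallback time=3.5500

Answer: 3.5500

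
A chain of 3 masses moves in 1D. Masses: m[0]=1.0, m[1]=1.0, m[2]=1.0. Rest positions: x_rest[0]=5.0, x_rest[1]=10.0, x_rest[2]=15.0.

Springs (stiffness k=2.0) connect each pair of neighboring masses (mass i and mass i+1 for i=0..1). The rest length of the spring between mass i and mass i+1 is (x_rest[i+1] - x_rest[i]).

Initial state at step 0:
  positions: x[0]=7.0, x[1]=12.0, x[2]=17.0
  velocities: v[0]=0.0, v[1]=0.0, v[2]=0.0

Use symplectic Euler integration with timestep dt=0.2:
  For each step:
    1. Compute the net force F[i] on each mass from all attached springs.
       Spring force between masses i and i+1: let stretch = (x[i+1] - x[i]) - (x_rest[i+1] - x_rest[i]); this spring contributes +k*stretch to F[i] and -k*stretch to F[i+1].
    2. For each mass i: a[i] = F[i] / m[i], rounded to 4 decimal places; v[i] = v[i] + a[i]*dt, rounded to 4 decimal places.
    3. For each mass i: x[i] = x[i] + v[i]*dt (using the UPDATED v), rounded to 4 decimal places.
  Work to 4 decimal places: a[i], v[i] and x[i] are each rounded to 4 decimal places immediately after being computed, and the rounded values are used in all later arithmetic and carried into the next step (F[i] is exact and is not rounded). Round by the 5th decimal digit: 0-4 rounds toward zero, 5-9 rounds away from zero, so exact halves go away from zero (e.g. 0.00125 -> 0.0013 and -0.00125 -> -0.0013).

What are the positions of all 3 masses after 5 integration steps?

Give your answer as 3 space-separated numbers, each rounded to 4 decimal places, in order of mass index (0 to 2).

Answer: 7.0000 12.0000 17.0000

Derivation:
Step 0: x=[7.0000 12.0000 17.0000] v=[0.0000 0.0000 0.0000]
Step 1: x=[7.0000 12.0000 17.0000] v=[0.0000 0.0000 0.0000]
Step 2: x=[7.0000 12.0000 17.0000] v=[0.0000 0.0000 0.0000]
Step 3: x=[7.0000 12.0000 17.0000] v=[0.0000 0.0000 0.0000]
Step 4: x=[7.0000 12.0000 17.0000] v=[0.0000 0.0000 0.0000]
Step 5: x=[7.0000 12.0000 17.0000] v=[0.0000 0.0000 0.0000]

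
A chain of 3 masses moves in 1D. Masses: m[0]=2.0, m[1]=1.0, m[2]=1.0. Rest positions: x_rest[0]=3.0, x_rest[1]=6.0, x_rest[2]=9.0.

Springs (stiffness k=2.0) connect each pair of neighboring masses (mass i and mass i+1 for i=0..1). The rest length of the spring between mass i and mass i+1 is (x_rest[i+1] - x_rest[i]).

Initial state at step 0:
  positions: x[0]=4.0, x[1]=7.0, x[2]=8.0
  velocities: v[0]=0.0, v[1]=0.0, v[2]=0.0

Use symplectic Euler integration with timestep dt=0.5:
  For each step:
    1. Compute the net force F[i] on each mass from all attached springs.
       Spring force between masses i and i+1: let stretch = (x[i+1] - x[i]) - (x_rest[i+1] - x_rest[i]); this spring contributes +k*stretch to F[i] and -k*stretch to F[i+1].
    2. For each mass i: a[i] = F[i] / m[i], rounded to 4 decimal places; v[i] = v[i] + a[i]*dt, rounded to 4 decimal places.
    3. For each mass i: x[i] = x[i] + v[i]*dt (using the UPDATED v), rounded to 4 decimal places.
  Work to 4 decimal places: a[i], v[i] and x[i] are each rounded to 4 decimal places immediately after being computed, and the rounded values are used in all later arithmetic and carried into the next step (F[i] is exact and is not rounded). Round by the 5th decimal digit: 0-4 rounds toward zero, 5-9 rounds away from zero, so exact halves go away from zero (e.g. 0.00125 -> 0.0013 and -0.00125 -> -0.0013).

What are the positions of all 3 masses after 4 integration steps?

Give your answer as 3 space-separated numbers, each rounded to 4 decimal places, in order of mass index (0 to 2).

Step 0: x=[4.0000 7.0000 8.0000] v=[0.0000 0.0000 0.0000]
Step 1: x=[4.0000 6.0000 9.0000] v=[0.0000 -2.0000 2.0000]
Step 2: x=[3.7500 5.5000 10.0000] v=[-0.5000 -1.0000 2.0000]
Step 3: x=[3.1875 6.3750 10.2500] v=[-1.1250 1.7500 0.5000]
Step 4: x=[2.6719 7.5938 10.0625] v=[-1.0313 2.4375 -0.3750]

Answer: 2.6719 7.5938 10.0625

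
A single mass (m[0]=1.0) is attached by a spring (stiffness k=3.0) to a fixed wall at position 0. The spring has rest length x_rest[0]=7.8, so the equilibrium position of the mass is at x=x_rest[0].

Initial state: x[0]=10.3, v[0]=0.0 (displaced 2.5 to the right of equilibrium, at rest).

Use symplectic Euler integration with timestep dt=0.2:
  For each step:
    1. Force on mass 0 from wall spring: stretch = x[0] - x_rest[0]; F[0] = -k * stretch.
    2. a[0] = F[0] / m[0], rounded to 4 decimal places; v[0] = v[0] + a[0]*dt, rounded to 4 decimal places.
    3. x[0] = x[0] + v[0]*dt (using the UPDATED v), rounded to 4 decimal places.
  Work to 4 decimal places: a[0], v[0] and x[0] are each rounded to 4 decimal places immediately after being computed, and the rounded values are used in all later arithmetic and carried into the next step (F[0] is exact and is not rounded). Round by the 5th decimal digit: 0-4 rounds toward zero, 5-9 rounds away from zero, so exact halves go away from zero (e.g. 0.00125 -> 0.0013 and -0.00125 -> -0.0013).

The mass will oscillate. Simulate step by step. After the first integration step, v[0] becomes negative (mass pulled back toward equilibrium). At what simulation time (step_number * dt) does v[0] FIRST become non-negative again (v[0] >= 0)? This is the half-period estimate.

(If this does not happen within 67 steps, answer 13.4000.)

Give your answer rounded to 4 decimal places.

Step 0: x=[10.3000] v=[0.0000]
Step 1: x=[10.0000] v=[-1.5000]
Step 2: x=[9.4360] v=[-2.8200]
Step 3: x=[8.6757] v=[-3.8016]
Step 4: x=[7.8103] v=[-4.3270]
Step 5: x=[6.9437] v=[-4.3332]
Step 6: x=[6.1798] v=[-3.8194]
Step 7: x=[5.6103] v=[-2.8473]
Step 8: x=[5.3036] v=[-1.5335]
Step 9: x=[5.2965] v=[-0.0357]
Step 10: x=[5.5898] v=[1.4664]
First v>=0 after going negative at step 10, time=2.0000

Answer: 2.0000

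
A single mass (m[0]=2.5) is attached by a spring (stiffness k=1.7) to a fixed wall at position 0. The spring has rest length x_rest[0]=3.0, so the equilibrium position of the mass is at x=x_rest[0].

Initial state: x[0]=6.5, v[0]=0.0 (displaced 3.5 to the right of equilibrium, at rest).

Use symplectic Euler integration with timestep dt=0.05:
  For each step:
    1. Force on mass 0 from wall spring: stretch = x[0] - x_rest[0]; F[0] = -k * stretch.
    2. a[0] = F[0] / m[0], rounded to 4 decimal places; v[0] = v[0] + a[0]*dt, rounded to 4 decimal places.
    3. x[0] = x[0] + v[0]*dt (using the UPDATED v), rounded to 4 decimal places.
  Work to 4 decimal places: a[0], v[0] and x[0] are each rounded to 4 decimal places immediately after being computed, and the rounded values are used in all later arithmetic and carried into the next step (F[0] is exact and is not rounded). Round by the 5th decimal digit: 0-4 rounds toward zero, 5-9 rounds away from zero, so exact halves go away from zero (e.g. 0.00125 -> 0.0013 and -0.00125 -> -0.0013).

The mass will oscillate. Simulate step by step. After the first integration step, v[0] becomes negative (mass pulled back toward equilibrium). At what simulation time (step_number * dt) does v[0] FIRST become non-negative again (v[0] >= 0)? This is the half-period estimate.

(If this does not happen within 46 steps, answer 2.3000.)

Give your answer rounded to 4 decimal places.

Answer: 2.3000

Derivation:
Step 0: x=[6.5000] v=[0.0000]
Step 1: x=[6.4941] v=[-0.1190]
Step 2: x=[6.4822] v=[-0.2378]
Step 3: x=[6.4644] v=[-0.3562]
Step 4: x=[6.4407] v=[-0.4740]
Step 5: x=[6.4112] v=[-0.5910]
Step 6: x=[6.3759] v=[-0.7070]
Step 7: x=[6.3348] v=[-0.8218]
Step 8: x=[6.2880] v=[-0.9352]
Step 9: x=[6.2357] v=[-1.0470]
Step 10: x=[6.1779] v=[-1.1570]
Step 11: x=[6.1146] v=[-1.2651]
Step 12: x=[6.0461] v=[-1.3710]
Step 13: x=[5.9724] v=[-1.4746]
Step 14: x=[5.8936] v=[-1.5757]
Step 15: x=[5.8099] v=[-1.6741]
Step 16: x=[5.7214] v=[-1.7696]
Step 17: x=[5.6283] v=[-1.8621]
Step 18: x=[5.5307] v=[-1.9515]
Step 19: x=[5.4288] v=[-2.0375]
Step 20: x=[5.3228] v=[-2.1201]
Step 21: x=[5.2128] v=[-2.1991]
Step 22: x=[5.0991] v=[-2.2743]
Step 23: x=[4.9818] v=[-2.3457]
Step 24: x=[4.8611] v=[-2.4131]
Step 25: x=[4.7373] v=[-2.4764]
Step 26: x=[4.6105] v=[-2.5355]
Step 27: x=[4.4810] v=[-2.5903]
Step 28: x=[4.3490] v=[-2.6407]
Step 29: x=[4.2147] v=[-2.6866]
Step 30: x=[4.0783] v=[-2.7279]
Step 31: x=[3.9401] v=[-2.7646]
Step 32: x=[3.8003] v=[-2.7966]
Step 33: x=[3.6591] v=[-2.8238]
Step 34: x=[3.5168] v=[-2.8462]
Step 35: x=[3.3736] v=[-2.8638]
Step 36: x=[3.2298] v=[-2.8765]
Step 37: x=[3.0856] v=[-2.8843]
Step 38: x=[2.9412] v=[-2.8872]
Step 39: x=[2.7969] v=[-2.8852]
Step 40: x=[2.6530] v=[-2.8783]
Step 41: x=[2.5097] v=[-2.8665]
Step 42: x=[2.3672] v=[-2.8498]
Step 43: x=[2.2258] v=[-2.8283]
Step 44: x=[2.0857] v=[-2.8020]
Step 45: x=[1.9472] v=[-2.7709]
Step 46: x=[1.8104] v=[-2.7351]
v[0] did not become non-negative within 46 steps; using fallback time=2.3000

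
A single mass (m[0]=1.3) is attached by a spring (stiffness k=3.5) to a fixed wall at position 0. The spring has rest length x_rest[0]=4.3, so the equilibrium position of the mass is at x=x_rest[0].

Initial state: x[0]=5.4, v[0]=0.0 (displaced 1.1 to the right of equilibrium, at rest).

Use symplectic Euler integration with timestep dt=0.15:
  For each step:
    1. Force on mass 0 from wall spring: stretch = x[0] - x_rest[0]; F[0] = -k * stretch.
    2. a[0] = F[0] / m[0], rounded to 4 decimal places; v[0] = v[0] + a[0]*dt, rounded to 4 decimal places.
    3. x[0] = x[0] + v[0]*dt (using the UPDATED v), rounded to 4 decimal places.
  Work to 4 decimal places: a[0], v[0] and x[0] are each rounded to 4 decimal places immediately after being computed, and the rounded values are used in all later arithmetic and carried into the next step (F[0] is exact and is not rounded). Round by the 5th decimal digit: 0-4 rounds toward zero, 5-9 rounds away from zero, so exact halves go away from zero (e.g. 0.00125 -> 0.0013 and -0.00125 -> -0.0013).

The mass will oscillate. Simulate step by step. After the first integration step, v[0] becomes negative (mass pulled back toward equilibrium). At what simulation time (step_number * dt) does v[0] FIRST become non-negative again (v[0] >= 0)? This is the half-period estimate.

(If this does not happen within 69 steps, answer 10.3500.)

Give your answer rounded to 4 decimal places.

Answer: 1.9500

Derivation:
Step 0: x=[5.4000] v=[0.0000]
Step 1: x=[5.3334] v=[-0.4442]
Step 2: x=[5.2042] v=[-0.8615]
Step 3: x=[5.0202] v=[-1.2267]
Step 4: x=[4.7926] v=[-1.5176]
Step 5: x=[4.5351] v=[-1.7165]
Step 6: x=[4.2634] v=[-1.8115]
Step 7: x=[3.9939] v=[-1.7967]
Step 8: x=[3.7429] v=[-1.6731]
Step 9: x=[3.5257] v=[-1.4481]
Step 10: x=[3.3554] v=[-1.1354]
Step 11: x=[3.2423] v=[-0.7539]
Step 12: x=[3.1933] v=[-0.3267]
Step 13: x=[3.2113] v=[0.1202]
First v>=0 after going negative at step 13, time=1.9500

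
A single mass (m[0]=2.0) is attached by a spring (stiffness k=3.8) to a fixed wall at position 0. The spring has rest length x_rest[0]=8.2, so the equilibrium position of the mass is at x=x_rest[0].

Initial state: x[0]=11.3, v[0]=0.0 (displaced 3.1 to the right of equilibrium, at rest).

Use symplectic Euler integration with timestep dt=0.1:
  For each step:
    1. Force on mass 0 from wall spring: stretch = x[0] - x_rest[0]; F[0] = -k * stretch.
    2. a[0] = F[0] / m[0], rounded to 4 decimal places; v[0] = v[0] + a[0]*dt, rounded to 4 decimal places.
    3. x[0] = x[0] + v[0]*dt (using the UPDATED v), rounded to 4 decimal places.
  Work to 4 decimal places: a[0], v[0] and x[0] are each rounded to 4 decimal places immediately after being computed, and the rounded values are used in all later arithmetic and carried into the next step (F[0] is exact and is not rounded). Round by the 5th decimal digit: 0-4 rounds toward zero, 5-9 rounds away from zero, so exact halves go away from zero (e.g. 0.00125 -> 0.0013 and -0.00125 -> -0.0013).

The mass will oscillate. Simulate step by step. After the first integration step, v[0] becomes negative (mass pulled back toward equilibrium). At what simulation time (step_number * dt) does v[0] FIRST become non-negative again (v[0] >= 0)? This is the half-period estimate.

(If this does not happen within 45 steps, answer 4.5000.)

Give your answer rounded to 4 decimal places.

Step 0: x=[11.3000] v=[0.0000]
Step 1: x=[11.2411] v=[-0.5890]
Step 2: x=[11.1244] v=[-1.1668]
Step 3: x=[10.9522] v=[-1.7224]
Step 4: x=[10.7277] v=[-2.2453]
Step 5: x=[10.4551] v=[-2.7256]
Step 6: x=[10.1397] v=[-3.1541]
Step 7: x=[9.7874] v=[-3.5226]
Step 8: x=[9.4050] v=[-3.8242]
Step 9: x=[8.9997] v=[-4.0532]
Step 10: x=[8.5792] v=[-4.2051]
Step 11: x=[8.1515] v=[-4.2772]
Step 12: x=[7.7247] v=[-4.2680]
Step 13: x=[7.3069] v=[-4.1777]
Step 14: x=[6.9061] v=[-4.0080]
Step 15: x=[6.5299] v=[-3.7622]
Step 16: x=[6.1854] v=[-3.4449]
Step 17: x=[5.8792] v=[-3.0621]
Step 18: x=[5.6171] v=[-2.6212]
Step 19: x=[5.4041] v=[-2.1305]
Step 20: x=[5.2442] v=[-1.5993]
Step 21: x=[5.1404] v=[-1.0377]
Step 22: x=[5.0948] v=[-0.4564]
Step 23: x=[5.1082] v=[0.1336]
First v>=0 after going negative at step 23, time=2.3000

Answer: 2.3000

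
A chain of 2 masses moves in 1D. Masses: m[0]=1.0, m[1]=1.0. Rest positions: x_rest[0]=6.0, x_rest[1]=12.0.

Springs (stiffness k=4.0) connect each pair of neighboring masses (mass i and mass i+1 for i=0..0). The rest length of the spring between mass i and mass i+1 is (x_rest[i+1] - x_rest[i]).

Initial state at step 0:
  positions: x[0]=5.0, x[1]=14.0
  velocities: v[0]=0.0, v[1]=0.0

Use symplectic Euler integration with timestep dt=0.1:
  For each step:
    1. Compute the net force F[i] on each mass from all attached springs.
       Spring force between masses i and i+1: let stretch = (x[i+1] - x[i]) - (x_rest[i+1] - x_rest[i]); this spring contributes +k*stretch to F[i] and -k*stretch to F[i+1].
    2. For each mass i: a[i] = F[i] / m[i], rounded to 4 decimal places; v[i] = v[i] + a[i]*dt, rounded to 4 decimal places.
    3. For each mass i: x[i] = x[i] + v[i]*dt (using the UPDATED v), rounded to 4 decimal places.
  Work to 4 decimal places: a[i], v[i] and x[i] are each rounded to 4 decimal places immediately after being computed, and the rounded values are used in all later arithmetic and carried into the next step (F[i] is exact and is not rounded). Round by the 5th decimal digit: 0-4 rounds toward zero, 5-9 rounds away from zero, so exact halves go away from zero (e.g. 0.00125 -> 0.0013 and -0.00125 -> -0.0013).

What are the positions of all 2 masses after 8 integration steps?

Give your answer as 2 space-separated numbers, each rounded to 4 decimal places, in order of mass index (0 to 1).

Step 0: x=[5.0000 14.0000] v=[0.0000 0.0000]
Step 1: x=[5.1200 13.8800] v=[1.2000 -1.2000]
Step 2: x=[5.3504 13.6496] v=[2.3040 -2.3040]
Step 3: x=[5.6728 13.3272] v=[3.2237 -3.2237]
Step 4: x=[6.0614 12.9387] v=[3.8855 -3.8855]
Step 5: x=[6.4850 12.5151] v=[4.2364 -4.2364]
Step 6: x=[6.9098 12.0903] v=[4.2484 -4.2484]
Step 7: x=[7.3019 11.6982] v=[3.9206 -3.9206]
Step 8: x=[7.6298 11.3703] v=[3.2791 -3.2791]

Answer: 7.6298 11.3703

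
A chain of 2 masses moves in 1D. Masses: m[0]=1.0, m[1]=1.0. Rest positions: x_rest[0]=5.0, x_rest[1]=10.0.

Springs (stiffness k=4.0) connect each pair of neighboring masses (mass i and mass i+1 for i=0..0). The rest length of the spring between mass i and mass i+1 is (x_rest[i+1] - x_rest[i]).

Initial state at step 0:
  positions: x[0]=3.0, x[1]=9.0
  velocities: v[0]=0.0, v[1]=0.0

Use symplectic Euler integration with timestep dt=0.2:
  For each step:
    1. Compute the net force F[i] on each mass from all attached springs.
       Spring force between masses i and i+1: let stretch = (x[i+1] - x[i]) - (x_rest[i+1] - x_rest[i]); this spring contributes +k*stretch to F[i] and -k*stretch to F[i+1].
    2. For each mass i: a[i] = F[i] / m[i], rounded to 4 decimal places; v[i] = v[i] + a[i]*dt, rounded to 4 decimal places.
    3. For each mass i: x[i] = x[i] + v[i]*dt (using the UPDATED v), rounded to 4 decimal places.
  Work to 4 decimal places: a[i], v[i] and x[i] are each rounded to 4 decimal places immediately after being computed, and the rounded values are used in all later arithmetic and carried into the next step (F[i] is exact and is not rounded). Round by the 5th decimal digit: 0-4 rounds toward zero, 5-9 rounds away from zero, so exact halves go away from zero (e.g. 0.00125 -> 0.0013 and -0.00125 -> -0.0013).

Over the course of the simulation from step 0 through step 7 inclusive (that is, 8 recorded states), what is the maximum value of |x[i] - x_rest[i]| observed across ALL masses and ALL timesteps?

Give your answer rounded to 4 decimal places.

Answer: 2.0213

Derivation:
Step 0: x=[3.0000 9.0000] v=[0.0000 0.0000]
Step 1: x=[3.1600 8.8400] v=[0.8000 -0.8000]
Step 2: x=[3.4288 8.5712] v=[1.3440 -1.3440]
Step 3: x=[3.7204 8.2796] v=[1.4579 -1.4579]
Step 4: x=[3.9415 8.0585] v=[1.1053 -1.1053]
Step 5: x=[4.0213 7.9787] v=[0.3989 -0.3989]
Step 6: x=[3.9343 8.0657] v=[-0.4352 0.4352]
Step 7: x=[3.7083 8.2917] v=[-1.1301 1.1301]
Max displacement = 2.0213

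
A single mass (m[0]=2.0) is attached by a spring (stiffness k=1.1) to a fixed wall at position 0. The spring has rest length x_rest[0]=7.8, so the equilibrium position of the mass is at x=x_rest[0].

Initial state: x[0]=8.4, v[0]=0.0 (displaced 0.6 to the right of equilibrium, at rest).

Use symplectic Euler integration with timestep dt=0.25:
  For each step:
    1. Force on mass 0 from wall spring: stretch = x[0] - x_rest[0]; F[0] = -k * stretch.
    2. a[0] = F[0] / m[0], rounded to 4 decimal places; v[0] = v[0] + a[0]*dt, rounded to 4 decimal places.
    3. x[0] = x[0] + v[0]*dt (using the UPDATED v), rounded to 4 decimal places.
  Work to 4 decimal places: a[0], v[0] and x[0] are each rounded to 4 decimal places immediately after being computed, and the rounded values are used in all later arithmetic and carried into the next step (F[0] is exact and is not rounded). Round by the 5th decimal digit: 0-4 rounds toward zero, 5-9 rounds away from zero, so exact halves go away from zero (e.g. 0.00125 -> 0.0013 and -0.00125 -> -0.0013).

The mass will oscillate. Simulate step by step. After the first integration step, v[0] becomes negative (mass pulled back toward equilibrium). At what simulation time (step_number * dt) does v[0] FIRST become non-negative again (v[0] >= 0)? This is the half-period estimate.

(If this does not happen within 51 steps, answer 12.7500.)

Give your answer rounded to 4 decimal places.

Step 0: x=[8.4000] v=[0.0000]
Step 1: x=[8.3794] v=[-0.0825]
Step 2: x=[8.3389] v=[-0.1622]
Step 3: x=[8.2798] v=[-0.2363]
Step 4: x=[8.2042] v=[-0.3023]
Step 5: x=[8.1147] v=[-0.3579]
Step 6: x=[8.0144] v=[-0.4012]
Step 7: x=[7.9067] v=[-0.4307]
Step 8: x=[7.7954] v=[-0.4454]
Step 9: x=[7.6842] v=[-0.4448]
Step 10: x=[7.5770] v=[-0.4289]
Step 11: x=[7.4775] v=[-0.3982]
Step 12: x=[7.3890] v=[-0.3539]
Step 13: x=[7.3147] v=[-0.2974]
Step 14: x=[7.2570] v=[-0.2307]
Step 15: x=[7.2180] v=[-0.1560]
Step 16: x=[7.1990] v=[-0.0760]
Step 17: x=[7.2007] v=[0.0067]
First v>=0 after going negative at step 17, time=4.2500

Answer: 4.2500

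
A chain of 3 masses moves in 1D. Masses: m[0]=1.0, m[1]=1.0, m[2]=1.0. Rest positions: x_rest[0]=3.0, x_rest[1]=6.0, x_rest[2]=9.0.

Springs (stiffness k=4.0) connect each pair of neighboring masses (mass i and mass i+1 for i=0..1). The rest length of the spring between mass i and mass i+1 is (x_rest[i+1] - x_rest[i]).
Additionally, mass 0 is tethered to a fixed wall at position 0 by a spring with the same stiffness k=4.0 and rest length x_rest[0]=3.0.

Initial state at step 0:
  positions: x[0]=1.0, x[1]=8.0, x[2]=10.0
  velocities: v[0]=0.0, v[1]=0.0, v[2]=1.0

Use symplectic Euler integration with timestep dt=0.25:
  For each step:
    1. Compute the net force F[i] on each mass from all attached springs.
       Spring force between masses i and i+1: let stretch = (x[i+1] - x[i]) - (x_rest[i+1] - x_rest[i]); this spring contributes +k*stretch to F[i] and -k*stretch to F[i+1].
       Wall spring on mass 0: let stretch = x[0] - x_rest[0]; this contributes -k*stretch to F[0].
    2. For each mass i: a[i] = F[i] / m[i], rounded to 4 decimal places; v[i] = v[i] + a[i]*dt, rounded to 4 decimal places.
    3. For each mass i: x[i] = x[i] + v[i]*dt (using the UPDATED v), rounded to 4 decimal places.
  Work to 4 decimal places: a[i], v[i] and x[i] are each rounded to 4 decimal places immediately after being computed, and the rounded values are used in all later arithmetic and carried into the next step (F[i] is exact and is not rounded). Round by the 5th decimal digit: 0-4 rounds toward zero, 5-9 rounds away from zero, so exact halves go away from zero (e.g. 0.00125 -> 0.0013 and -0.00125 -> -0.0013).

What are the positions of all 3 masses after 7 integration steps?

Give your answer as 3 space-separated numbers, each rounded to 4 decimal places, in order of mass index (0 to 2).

Answer: 2.2242 7.8914 8.7841

Derivation:
Step 0: x=[1.0000 8.0000 10.0000] v=[0.0000 0.0000 1.0000]
Step 1: x=[2.5000 6.7500 10.5000] v=[6.0000 -5.0000 2.0000]
Step 2: x=[4.4375 5.3750 10.8125] v=[7.7500 -5.5000 1.2500]
Step 3: x=[5.5000 5.1250 10.5156] v=[4.2500 -1.0000 -1.1875]
Step 4: x=[5.0938 6.3164 9.6211] v=[-1.6250 4.7656 -3.5781]
Step 5: x=[3.7198 8.0283 8.6504] v=[-5.4962 6.8477 -3.8828]
Step 6: x=[2.4929 8.8186 8.2742] v=[-4.9075 3.1613 -1.5049]
Step 7: x=[2.2242 7.8914 8.7841] v=[-1.0747 -3.7088 2.0395]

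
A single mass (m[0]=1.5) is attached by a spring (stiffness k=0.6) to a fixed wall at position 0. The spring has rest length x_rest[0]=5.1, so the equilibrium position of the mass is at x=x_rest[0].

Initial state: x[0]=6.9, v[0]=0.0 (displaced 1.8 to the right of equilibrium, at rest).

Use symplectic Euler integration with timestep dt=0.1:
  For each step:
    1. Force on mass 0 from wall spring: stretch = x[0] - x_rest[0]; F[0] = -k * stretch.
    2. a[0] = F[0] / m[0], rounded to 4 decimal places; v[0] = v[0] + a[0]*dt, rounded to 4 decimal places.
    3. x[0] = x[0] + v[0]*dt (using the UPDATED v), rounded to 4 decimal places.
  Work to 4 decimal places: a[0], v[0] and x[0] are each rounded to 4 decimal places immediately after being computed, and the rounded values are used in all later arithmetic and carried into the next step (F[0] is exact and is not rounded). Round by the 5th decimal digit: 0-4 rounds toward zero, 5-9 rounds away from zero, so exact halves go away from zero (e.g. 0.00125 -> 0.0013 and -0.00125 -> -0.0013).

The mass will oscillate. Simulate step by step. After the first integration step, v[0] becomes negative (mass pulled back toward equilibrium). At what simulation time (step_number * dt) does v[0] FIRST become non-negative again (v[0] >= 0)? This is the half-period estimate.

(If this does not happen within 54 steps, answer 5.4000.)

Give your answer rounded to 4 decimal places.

Answer: 5.0000

Derivation:
Step 0: x=[6.9000] v=[0.0000]
Step 1: x=[6.8928] v=[-0.0720]
Step 2: x=[6.8784] v=[-0.1437]
Step 3: x=[6.8569] v=[-0.2148]
Step 4: x=[6.8284] v=[-0.2851]
Step 5: x=[6.7930] v=[-0.3542]
Step 6: x=[6.7508] v=[-0.4219]
Step 7: x=[6.7020] v=[-0.4879]
Step 8: x=[6.6468] v=[-0.5520]
Step 9: x=[6.5854] v=[-0.6139]
Step 10: x=[6.5181] v=[-0.6733]
Step 11: x=[6.4451] v=[-0.7300]
Step 12: x=[6.3667] v=[-0.7838]
Step 13: x=[6.2833] v=[-0.8345]
Step 14: x=[6.1951] v=[-0.8818]
Step 15: x=[6.1025] v=[-0.9256]
Step 16: x=[6.0059] v=[-0.9657]
Step 17: x=[5.9057] v=[-1.0019]
Step 18: x=[5.8023] v=[-1.0341]
Step 19: x=[5.6961] v=[-1.0622]
Step 20: x=[5.5875] v=[-1.0860]
Step 21: x=[5.4770] v=[-1.1055]
Step 22: x=[5.3649] v=[-1.1206]
Step 23: x=[5.2518] v=[-1.1312]
Step 24: x=[5.1381] v=[-1.1373]
Step 25: x=[5.0242] v=[-1.1388]
Step 26: x=[4.9106] v=[-1.1358]
Step 27: x=[4.7978] v=[-1.1282]
Step 28: x=[4.6862] v=[-1.1161]
Step 29: x=[4.5762] v=[-1.0996]
Step 30: x=[4.4683] v=[-1.0787]
Step 31: x=[4.3630] v=[-1.0534]
Step 32: x=[4.2606] v=[-1.0239]
Step 33: x=[4.1616] v=[-0.9903]
Step 34: x=[4.0663] v=[-0.9528]
Step 35: x=[3.9752] v=[-0.9115]
Step 36: x=[3.8886] v=[-0.8665]
Step 37: x=[3.8068] v=[-0.8180]
Step 38: x=[3.7302] v=[-0.7663]
Step 39: x=[3.6591] v=[-0.7115]
Step 40: x=[3.5937] v=[-0.6539]
Step 41: x=[3.5343] v=[-0.5937]
Step 42: x=[3.4812] v=[-0.5311]
Step 43: x=[3.4346] v=[-0.4664]
Step 44: x=[3.3946] v=[-0.3998]
Step 45: x=[3.3614] v=[-0.3316]
Step 46: x=[3.3352] v=[-0.2621]
Step 47: x=[3.3161] v=[-0.1915]
Step 48: x=[3.3041] v=[-0.1201]
Step 49: x=[3.2993] v=[-0.0483]
Step 50: x=[3.3017] v=[0.0237]
First v>=0 after going negative at step 50, time=5.0000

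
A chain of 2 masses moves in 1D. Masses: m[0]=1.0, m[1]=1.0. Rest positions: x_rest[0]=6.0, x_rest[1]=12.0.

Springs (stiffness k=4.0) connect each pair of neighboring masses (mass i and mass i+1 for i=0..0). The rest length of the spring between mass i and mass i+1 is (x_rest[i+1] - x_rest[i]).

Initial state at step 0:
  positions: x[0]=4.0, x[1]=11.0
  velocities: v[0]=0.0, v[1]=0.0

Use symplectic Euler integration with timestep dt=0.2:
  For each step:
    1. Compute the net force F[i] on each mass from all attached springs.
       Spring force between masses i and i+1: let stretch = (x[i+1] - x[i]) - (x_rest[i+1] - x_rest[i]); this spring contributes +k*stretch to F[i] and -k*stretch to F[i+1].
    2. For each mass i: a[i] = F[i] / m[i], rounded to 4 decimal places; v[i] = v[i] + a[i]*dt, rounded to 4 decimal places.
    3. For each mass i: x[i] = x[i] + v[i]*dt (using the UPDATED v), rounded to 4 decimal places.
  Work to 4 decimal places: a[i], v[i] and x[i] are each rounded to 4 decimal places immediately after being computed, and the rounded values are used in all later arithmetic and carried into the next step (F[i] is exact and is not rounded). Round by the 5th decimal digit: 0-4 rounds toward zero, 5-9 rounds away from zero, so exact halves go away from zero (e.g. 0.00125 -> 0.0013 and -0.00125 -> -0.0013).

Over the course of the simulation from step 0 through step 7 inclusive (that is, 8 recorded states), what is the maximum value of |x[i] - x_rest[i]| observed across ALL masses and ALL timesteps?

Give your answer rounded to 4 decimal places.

Answer: 2.0213

Derivation:
Step 0: x=[4.0000 11.0000] v=[0.0000 0.0000]
Step 1: x=[4.1600 10.8400] v=[0.8000 -0.8000]
Step 2: x=[4.4288 10.5712] v=[1.3440 -1.3440]
Step 3: x=[4.7204 10.2796] v=[1.4579 -1.4579]
Step 4: x=[4.9415 10.0585] v=[1.1053 -1.1053]
Step 5: x=[5.0213 9.9787] v=[0.3989 -0.3989]
Step 6: x=[4.9343 10.0657] v=[-0.4352 0.4352]
Step 7: x=[4.7083 10.2917] v=[-1.1301 1.1301]
Max displacement = 2.0213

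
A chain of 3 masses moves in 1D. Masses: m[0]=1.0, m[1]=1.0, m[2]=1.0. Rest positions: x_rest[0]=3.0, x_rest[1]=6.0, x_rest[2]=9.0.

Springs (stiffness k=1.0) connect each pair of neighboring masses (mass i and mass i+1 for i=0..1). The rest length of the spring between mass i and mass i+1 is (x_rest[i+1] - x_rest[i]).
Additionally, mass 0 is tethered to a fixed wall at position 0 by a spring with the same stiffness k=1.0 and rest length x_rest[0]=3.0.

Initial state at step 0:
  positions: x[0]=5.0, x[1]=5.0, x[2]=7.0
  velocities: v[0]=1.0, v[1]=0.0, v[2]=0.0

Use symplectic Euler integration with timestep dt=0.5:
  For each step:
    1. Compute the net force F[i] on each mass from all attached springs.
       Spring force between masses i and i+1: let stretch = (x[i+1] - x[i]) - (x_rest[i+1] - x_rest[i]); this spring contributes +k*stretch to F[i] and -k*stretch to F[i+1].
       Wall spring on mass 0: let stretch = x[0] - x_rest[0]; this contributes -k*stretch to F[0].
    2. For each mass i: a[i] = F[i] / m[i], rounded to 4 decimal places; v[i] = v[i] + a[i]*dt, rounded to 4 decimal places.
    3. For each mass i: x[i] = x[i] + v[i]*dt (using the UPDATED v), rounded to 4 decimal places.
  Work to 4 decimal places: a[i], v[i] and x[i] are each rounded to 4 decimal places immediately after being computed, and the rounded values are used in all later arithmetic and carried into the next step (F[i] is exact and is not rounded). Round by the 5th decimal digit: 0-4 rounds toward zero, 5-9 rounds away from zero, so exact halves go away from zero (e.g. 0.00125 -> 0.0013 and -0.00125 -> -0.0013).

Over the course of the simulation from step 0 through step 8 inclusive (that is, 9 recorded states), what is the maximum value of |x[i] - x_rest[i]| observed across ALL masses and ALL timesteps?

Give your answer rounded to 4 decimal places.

Step 0: x=[5.0000 5.0000 7.0000] v=[1.0000 0.0000 0.0000]
Step 1: x=[4.2500 5.5000 7.2500] v=[-1.5000 1.0000 0.5000]
Step 2: x=[2.7500 6.1250 7.8125] v=[-3.0000 1.2500 1.1250]
Step 3: x=[1.4063 6.3282 8.7032] v=[-2.6875 0.4063 1.7813]
Step 4: x=[0.9415 5.8946 9.7501] v=[-0.9297 -0.8672 2.0938]
Step 5: x=[1.4796 5.1866 10.5832] v=[1.0761 -1.4160 1.6661]
Step 6: x=[2.5745 4.9010 10.8171] v=[2.1898 -0.5712 0.4678]
Step 7: x=[3.6074 5.5128 10.3220] v=[2.0658 1.2236 -0.9903]
Step 8: x=[4.2148 6.8506 9.3746] v=[1.2148 2.6755 -1.8949]
Max displacement = 2.0585

Answer: 2.0585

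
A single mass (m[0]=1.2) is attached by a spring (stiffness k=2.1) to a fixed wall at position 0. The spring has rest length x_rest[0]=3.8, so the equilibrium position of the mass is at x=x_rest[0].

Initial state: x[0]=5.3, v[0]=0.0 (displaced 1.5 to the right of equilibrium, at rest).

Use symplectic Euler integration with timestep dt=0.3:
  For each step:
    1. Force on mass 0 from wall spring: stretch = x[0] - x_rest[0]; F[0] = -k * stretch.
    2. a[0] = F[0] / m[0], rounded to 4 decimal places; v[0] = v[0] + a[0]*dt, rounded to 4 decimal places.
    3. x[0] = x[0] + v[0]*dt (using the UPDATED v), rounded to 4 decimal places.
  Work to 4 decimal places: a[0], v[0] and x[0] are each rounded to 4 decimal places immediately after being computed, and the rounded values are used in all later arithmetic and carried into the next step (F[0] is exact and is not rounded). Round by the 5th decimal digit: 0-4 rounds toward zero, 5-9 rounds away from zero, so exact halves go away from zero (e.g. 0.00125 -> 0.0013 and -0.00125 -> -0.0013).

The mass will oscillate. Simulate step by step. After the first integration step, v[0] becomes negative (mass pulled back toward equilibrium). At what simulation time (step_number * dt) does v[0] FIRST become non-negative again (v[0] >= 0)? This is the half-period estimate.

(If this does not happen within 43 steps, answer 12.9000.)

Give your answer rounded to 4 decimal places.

Step 0: x=[5.3000] v=[0.0000]
Step 1: x=[5.0638] v=[-0.7875]
Step 2: x=[4.6285] v=[-1.4510]
Step 3: x=[4.0627] v=[-1.8860]
Step 4: x=[3.4555] v=[-2.0239]
Step 5: x=[2.9026] v=[-1.8430]
Step 6: x=[2.4910] v=[-1.3719]
Step 7: x=[2.2856] v=[-0.6847]
Step 8: x=[2.3187] v=[0.1104]
First v>=0 after going negative at step 8, time=2.4000

Answer: 2.4000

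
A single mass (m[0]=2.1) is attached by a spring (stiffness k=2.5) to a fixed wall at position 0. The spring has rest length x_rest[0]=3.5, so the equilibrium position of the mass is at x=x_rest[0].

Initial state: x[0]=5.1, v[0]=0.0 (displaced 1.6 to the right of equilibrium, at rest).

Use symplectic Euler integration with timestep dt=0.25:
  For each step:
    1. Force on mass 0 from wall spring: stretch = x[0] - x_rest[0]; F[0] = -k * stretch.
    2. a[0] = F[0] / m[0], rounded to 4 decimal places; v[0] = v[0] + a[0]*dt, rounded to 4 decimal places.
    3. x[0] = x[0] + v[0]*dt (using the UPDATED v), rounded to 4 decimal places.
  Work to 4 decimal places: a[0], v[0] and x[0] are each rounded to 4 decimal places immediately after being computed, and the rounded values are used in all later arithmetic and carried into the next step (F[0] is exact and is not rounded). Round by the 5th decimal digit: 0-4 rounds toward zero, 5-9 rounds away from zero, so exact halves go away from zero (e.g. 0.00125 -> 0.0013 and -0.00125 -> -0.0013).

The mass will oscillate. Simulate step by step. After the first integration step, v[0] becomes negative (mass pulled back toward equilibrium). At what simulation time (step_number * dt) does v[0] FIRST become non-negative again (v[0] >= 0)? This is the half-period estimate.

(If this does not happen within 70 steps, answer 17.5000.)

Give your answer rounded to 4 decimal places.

Step 0: x=[5.1000] v=[0.0000]
Step 1: x=[4.9810] v=[-0.4762]
Step 2: x=[4.7518] v=[-0.9170]
Step 3: x=[4.4294] v=[-1.2896]
Step 4: x=[4.0379] v=[-1.5662]
Step 5: x=[3.6063] v=[-1.7263]
Step 6: x=[3.1668] v=[-1.7579]
Step 7: x=[2.7521] v=[-1.6587]
Step 8: x=[2.3931] v=[-1.4361]
Step 9: x=[2.1164] v=[-1.1067]
Step 10: x=[1.9427] v=[-0.6949]
Step 11: x=[1.8849] v=[-0.2314]
Step 12: x=[1.9472] v=[0.2493]
First v>=0 after going negative at step 12, time=3.0000

Answer: 3.0000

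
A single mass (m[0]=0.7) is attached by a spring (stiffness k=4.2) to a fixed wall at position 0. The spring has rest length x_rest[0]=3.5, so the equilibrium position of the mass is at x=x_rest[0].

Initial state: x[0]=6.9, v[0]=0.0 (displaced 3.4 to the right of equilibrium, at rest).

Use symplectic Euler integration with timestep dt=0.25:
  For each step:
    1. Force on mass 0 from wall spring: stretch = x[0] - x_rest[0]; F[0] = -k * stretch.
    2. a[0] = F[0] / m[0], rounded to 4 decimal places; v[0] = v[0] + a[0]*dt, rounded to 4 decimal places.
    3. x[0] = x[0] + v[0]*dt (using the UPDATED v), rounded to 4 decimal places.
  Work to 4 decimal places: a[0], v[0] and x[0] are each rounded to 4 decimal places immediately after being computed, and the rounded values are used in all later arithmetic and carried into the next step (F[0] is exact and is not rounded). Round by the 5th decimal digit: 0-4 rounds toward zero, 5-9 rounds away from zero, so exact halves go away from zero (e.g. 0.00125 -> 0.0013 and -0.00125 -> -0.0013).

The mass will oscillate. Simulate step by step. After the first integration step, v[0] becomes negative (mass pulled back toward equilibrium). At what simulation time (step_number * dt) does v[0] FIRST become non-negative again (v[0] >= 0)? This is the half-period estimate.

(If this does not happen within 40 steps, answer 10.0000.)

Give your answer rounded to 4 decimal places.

Answer: 1.5000

Derivation:
Step 0: x=[6.9000] v=[0.0000]
Step 1: x=[5.6250] v=[-5.1000]
Step 2: x=[3.5531] v=[-8.2875]
Step 3: x=[1.4613] v=[-8.3672]
Step 4: x=[0.1340] v=[-5.3092]
Step 5: x=[0.0690] v=[-0.2602]
Step 6: x=[1.2906] v=[4.8863]
First v>=0 after going negative at step 6, time=1.5000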